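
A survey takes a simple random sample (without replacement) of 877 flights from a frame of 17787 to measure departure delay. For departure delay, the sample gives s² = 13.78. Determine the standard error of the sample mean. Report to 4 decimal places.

Under SRS without replacement, Var(ȳ) = (1 − f)·s²/n with f = n/N = 877/17787 = 0.04930567.
Var(ȳ) = (1 − 0.04930567)·13.78/877 = 0.95069433·0.015712657 = 0.014937934.
SE(ȳ) = √(0.014937934) = 0.1222.

0.1222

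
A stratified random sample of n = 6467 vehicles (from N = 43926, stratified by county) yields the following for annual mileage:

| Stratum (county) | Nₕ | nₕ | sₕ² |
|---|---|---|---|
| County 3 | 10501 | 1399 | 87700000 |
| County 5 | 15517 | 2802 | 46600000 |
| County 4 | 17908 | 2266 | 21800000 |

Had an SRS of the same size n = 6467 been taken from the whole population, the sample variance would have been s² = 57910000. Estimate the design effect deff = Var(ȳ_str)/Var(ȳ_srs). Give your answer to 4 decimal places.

0.8122

Var(ȳ_str) = Σ Wₕ²(1−fₕ)sₕ²/nₕ with Wₕ = Nₕ/43926:
  County 3: (10501/43926)²·(1−1399/10501)·87700000/1399 = 3105.3178
  County 5: (15517/43926)²·(1−2802/15517)·46600000/2802 = 1700.586
  County 4: (17908/43926)²·(1−2266/17908)·21800000/2266 = 1396.6663
  → Var(ȳ_str) = 6202.5701.
Var(ȳ_srs) = (1 − 6467/43926)·57910000/6467 = 7636.3395.
deff = 6202.5701 / 7636.3395 = 0.8122.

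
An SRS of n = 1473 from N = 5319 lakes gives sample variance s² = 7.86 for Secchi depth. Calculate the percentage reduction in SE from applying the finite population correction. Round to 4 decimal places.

14.9666

f = n/N = 1473/5319 = 0.27693175.
SE_no-fpc = √(s²/n) = 0.073048264; SE_fpc = √((1−f)s²/n) = 0.062115437.
Ratio = √(1−f) = 0.85033420. Reduction = 100·(1 − 0.85033420) = 14.9666%.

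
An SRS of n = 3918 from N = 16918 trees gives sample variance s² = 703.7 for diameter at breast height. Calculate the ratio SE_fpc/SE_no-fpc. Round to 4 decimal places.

0.8766

f = n/N = 3918/16918 = 0.23158766.
SE_no-fpc = √(s²/n) = 0.42380059; SE_fpc = √((1−f)s²/n) = 0.37149992.
Ratio = √(1−f) = 0.87659132.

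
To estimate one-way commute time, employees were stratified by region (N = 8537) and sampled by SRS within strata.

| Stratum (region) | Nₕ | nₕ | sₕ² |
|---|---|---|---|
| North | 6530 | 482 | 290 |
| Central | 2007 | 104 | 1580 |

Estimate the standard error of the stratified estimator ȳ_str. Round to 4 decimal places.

1.0593

Var(ȳ_str) = Σₕ Wₕ²(1 − fₕ)sₕ²/nₕ with Wₕ = Nₕ/N, N = 8537.
North: Wₕ = 0.76490570; term = 0.76490570²·(1 − 0.07381317)·290/482 = 0.32603585.
Central: Wₕ = 0.23509430; term = 0.23509430²·(1 − 0.05181863)·1580/104 = 0.79615815.
Sum = 1.122194.
SE = √(1.122194) = 1.0593.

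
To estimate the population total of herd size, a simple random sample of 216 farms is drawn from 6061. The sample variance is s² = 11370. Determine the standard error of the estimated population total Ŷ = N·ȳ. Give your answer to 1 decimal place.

Var(Ŷ) = N²·Var(ȳ) = N²·(1 − n/N)·s²/n.
f = 216/6061 = 0.03563768; Var(ȳ) = 0.96436232·11370/216 = 50.762961.
Var(Ŷ) = 6061² · 50.762961 = 1.864814 × 10^9.
SE(Ŷ) = √(1.864814 × 10^9) = 43183.5.

43183.5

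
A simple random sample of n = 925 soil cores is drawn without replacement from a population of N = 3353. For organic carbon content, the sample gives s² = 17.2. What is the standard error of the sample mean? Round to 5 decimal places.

Under SRS without replacement, Var(ȳ) = (1 − f)·s²/n with f = n/N = 925/3353 = 0.27587235.
Var(ȳ) = (1 − 0.27587235)·17.2/925 = 0.72412765·0.018594595 = 0.01346486.
SE(ȳ) = √(0.01346486) = 0.11604.

0.11604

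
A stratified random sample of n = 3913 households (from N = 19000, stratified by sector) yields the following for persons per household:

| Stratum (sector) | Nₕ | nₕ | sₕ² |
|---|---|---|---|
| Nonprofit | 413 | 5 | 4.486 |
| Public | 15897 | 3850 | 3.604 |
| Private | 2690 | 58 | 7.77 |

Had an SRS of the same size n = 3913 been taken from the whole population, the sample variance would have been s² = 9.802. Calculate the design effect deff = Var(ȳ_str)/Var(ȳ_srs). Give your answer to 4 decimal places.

Var(ȳ_str) = Σ Wₕ²(1−fₕ)sₕ²/nₕ with Wₕ = Nₕ/19000:
  Nonprofit: (413/19000)²·(1−5/413)·4.486/5 = 4.1878612 × 10^-4
  Public: (15897/19000)²·(1−3850/15897)·3.604/3850 = 4.9660483 × 10^-4
  Private: (2690/19000)²·(1−58/2690)·7.77/58 = 0.0026273866
  → Var(ȳ_str) = 0.0035427776.
Var(ȳ_srs) = (1 − 3913/19000)·9.802/3913 = 0.0019890887.
deff = 0.0035427776 / 0.0019890887 = 1.7811.

1.7811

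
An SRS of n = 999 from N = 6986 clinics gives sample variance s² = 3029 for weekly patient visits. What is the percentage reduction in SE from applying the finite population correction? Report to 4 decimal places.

f = n/N = 999/6986 = 0.14300029.
SE_no-fpc = √(s²/n) = 1.7412731; SE_fpc = √((1−f)s²/n) = 1.611971.
Ratio = √(1−f) = 0.92574279. Reduction = 100·(1 − 0.92574279) = 7.4257%.

7.4257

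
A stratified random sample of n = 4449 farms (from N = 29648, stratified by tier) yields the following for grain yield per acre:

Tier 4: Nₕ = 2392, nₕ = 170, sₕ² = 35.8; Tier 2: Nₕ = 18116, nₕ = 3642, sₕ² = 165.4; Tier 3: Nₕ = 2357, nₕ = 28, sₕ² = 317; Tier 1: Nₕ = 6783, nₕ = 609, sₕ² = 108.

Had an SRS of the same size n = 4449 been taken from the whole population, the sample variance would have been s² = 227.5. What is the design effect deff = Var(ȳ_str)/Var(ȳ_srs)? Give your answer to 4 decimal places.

Var(ȳ_str) = Σ Wₕ²(1−fₕ)sₕ²/nₕ with Wₕ = Nₕ/29648:
  Tier 4: (2392/29648)²·(1−170/2392)·35.8/170 = 0.0012733522
  Tier 2: (18116/29648)²·(1−3642/18116)·165.4/3642 = 0.01354739
  Tier 3: (2357/29648)²·(1−28/2357)·317/28 = 0.07070327
  Tier 1: (6783/29648)²·(1−609/6783)·108/609 = 0.0084489765
  → Var(ȳ_str) = 0.093972989.
Var(ȳ_srs) = (1 − 4449/29648)·227.5/4449 = 0.043461719.
deff = 0.093972989 / 0.043461719 = 2.1622.

2.1622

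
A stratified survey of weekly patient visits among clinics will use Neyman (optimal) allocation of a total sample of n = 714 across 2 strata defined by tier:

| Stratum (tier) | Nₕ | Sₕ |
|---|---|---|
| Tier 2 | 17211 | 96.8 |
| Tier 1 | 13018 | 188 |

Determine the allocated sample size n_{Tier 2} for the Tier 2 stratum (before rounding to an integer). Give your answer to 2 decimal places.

289.19

Neyman allocation: nₕ = n·NₕSₕ / Σⱼ NⱼSⱼ.
Σ NⱼSⱼ = 17211·96.8 + 13018·188 = 4.1134088 × 10^6.
n_{Tier 2} = 714·17211·96.8 / (4.1134088 × 10^6) = 289.19.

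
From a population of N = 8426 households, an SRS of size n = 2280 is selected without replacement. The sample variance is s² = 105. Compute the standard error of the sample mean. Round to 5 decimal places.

Under SRS without replacement, Var(ȳ) = (1 − f)·s²/n with f = n/N = 2280/8426 = 0.27059103.
Var(ȳ) = (1 − 0.27059103)·105/2280 = 0.72940897·0.046052632 = 0.033591203.
SE(ȳ) = √(0.033591203) = 0.18328.

0.18328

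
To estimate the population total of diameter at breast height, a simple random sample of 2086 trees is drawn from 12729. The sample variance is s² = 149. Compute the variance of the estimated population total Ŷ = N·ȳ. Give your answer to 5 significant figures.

Var(Ŷ) = N²·Var(ȳ) = N²·(1 − n/N)·s²/n.
f = 2086/12729 = 0.16387776; Var(ȳ) = 0.83612224·149/2086 = 0.059723017.
Var(Ŷ) = 12729² · 0.059723017 = 9.6767676 × 10^6.

9.6768 × 10^6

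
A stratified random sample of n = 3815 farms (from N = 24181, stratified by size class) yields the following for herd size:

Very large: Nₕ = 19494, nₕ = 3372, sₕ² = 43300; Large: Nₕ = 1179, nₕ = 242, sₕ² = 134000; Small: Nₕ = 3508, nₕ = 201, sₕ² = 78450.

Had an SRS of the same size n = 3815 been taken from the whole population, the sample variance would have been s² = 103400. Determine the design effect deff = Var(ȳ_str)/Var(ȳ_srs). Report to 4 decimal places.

Var(ȳ_str) = Σ Wₕ²(1−fₕ)sₕ²/nₕ with Wₕ = Nₕ/24181:
  Very large: (19494/24181)²·(1−3372/19494)·43300/3372 = 6.9019482
  Large: (1179/24181)²·(1−242/1179)·134000/242 = 1.0461509
  Small: (3508/24181)²·(1−201/3508)·78450/201 = 7.7435865
  → Var(ȳ_str) = 15.691686.
Var(ȳ_srs) = (1 − 3815/24181)·103400/3815 = 22.827454.
deff = 15.691686 / 22.827454 = 0.6874.

0.6874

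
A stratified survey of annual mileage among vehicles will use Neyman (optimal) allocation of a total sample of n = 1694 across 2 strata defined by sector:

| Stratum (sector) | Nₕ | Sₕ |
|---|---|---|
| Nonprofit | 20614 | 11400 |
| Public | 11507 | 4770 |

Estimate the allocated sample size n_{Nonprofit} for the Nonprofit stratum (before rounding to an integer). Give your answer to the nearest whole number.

1373

Neyman allocation: nₕ = n·NₕSₕ / Σⱼ NⱼSⱼ.
Σ NⱼSⱼ = 20614·11400 + 11507·4770 = 2.8988799 × 10^8.
n_{Nonprofit} = 1694·20614·11400 / (2.8988799 × 10^8) = 1373.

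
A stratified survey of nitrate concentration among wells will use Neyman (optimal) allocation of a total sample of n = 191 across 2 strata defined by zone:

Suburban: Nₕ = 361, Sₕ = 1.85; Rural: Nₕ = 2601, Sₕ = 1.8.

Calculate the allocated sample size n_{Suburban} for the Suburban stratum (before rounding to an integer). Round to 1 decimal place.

Neyman allocation: nₕ = n·NₕSₕ / Σⱼ NⱼSⱼ.
Σ NⱼSⱼ = 361·1.85 + 2601·1.8 = 5349.65.
n_{Suburban} = 191·361·1.85 / 5349.65 = 23.8.

23.8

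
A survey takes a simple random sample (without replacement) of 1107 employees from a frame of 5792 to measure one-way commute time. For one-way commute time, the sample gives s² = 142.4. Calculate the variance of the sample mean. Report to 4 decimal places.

Under SRS without replacement, Var(ȳ) = (1 − f)·s²/n with f = n/N = 1107/5792 = 0.19112569.
Var(ȳ) = (1 − 0.19112569)·142.4/1107 = 0.80887431·0.12863595 = 0.10405032.

0.1041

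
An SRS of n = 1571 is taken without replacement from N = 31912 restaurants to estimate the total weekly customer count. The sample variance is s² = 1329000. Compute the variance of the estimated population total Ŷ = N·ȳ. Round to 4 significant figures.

8.191 × 10^11

Var(Ŷ) = N²·Var(ȳ) = N²·(1 − n/N)·s²/n.
f = 1571/31912 = 0.04922913; Var(ȳ) = 0.95077087·1329000/1571 = 804.31221.
Var(Ŷ) = 31912² · 804.31221 = 8.1909205 × 10^11.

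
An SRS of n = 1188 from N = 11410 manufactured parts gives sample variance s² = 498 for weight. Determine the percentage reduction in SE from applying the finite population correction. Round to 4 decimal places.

f = n/N = 1188/11410 = 0.10411919.
SE_no-fpc = √(s²/n) = 0.64745032; SE_fpc = √((1−f)s²/n) = 0.61281808.
Ratio = √(1−f) = 0.94650980. Reduction = 100·(1 − 0.94650980) = 5.3490%.

5.3490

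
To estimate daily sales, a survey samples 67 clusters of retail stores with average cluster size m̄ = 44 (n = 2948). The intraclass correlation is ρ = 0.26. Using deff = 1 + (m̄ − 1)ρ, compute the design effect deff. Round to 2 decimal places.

deff = 1 + (44 − 1)·0.26 = 1 + 11.18 = 12.18.

12.18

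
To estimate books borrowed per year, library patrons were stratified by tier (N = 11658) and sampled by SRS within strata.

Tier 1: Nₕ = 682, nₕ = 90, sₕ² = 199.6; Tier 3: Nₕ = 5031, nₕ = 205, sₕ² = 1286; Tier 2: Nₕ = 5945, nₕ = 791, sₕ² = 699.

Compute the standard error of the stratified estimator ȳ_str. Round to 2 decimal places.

Var(ȳ_str) = Σₕ Wₕ²(1 − fₕ)sₕ²/nₕ with Wₕ = Nₕ/N, N = 11658.
Tier 1: Wₕ = 0.05850060; term = 0.05850060²·(1 − 0.13196481)·199.6/90 = 0.0065883401.
Tier 3: Wₕ = 0.43154915; term = 0.43154915²·(1 − 0.04074737)·1286/205 = 1.1206775.
Tier 2: Wₕ = 0.50995025; term = 0.50995025²·(1 − 0.13305299)·699/791 = 0.19922731.
Sum = 1.3264932.
SE = √(1.3264932) = 1.15.

1.15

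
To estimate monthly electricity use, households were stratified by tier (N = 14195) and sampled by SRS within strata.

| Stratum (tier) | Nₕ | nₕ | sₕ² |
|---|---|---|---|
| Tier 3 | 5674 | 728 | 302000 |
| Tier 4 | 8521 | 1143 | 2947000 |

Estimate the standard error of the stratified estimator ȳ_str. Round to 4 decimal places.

29.3635

Var(ȳ_str) = Σₕ Wₕ²(1 − fₕ)sₕ²/nₕ with Wₕ = Nₕ/N, N = 14195.
Tier 3: Wₕ = 0.39971821; term = 0.39971821²·(1 − 0.12830455)·302000/728 = 57.776099.
Tier 4: Wₕ = 0.60028179; term = 0.60028179²·(1 − 0.13413919)·2947000/1143 = 804.43754.
Sum = 862.21364.
SE = √(862.21364) = 29.3635.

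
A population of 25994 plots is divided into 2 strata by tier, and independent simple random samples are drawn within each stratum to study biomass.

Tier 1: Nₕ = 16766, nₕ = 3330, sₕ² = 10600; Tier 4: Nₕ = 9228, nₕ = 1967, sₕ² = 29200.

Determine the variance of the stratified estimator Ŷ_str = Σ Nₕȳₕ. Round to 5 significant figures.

1.7117 × 10^9

Var(Ŷ_str) = Σₕ Nₕ²(1 − fₕ)sₕ²/nₕ.
Tier 1: 16766²·(1 − 3330/16766)·10600/3330 = 7.1706923 × 10^8.
Tier 4: 9228²·(1 − 1967/9228)·29200/1967 = 9.94678 × 10^8.
Sum = 1.7117472 × 10^9.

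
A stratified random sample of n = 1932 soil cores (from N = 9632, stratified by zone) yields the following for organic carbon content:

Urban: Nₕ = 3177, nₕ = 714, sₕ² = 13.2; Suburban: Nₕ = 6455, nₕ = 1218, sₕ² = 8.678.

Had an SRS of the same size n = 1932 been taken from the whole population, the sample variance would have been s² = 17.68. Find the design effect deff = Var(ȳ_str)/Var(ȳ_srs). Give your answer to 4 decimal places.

0.5680

Var(ȳ_str) = Σ Wₕ²(1−fₕ)sₕ²/nₕ with Wₕ = Nₕ/9632:
  Urban: (3177/9632)²·(1−714/3177)·13.2/714 = 0.001559281
  Suburban: (6455/9632)²·(1−1218/6455)·8.678/1218 = 0.0025960809
  → Var(ȳ_str) = 0.0041553619.
Var(ȳ_srs) = (1 − 1932/9632)·17.68/1932 = 0.0073155905.
deff = 0.0041553619 / 0.0073155905 = 0.5680.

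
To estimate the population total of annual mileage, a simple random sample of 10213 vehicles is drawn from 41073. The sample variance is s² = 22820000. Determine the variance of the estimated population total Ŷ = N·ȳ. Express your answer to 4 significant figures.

2.832 × 10^12

Var(Ŷ) = N²·Var(ȳ) = N²·(1 − n/N)·s²/n.
f = 10213/41073 = 0.24865483; Var(ȳ) = 0.75134517·22820000/10213 = 1678.811.
Var(Ŷ) = 41073² · 1678.811 = 2.8321396 × 10^12.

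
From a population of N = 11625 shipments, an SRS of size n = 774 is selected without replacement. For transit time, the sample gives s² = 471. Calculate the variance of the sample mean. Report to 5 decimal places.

0.56801

Under SRS without replacement, Var(ȳ) = (1 − f)·s²/n with f = n/N = 774/11625 = 0.06658065.
Var(ȳ) = (1 − 0.06658065)·471/774 = 0.93341935·0.60852713 = 0.568011.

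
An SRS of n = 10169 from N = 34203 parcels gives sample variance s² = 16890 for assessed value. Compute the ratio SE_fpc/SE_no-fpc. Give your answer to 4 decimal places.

0.8383

f = n/N = 10169/34203 = 0.29731310.
SE_no-fpc = √(s²/n) = 1.2887708; SE_fpc = √((1−f)s²/n) = 1.0803305.
Ratio = √(1−f) = 0.83826422.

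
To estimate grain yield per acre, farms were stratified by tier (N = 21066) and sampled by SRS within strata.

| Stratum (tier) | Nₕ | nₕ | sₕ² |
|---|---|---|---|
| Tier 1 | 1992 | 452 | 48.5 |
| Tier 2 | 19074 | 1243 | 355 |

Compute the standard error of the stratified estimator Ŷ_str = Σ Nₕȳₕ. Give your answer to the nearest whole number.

Var(Ŷ_str) = Σₕ Nₕ²(1 − fₕ)sₕ²/nₕ.
Tier 1: 1992²·(1 − 452/1992)·48.5/452 = 329164.78.
Tier 2: 19074²·(1 − 1243/19074)·355/1243 = 9.7134767 × 10^7.
Sum = 9.7463932 × 10^7.
SE = √(9.7463932 × 10^7) = 9872.

9872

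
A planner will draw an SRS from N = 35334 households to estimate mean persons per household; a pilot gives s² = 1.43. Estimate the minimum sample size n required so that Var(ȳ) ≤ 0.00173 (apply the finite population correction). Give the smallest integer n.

808

Without fpc, n₀ = s²/D = 1.43/0.00173 = 826.5896.
With fpc, (1 − n/N)·s²/n ≤ D requires n ≥ n₀/(1 + n₀/N) = 826.5896/(1 + 826.5896/35334) = 807.6947.
Rounding up, n = 808.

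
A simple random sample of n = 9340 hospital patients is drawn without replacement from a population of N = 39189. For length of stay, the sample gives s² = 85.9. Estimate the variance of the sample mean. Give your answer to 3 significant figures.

0.00701

Under SRS without replacement, Var(ȳ) = (1 − f)·s²/n with f = n/N = 9340/39189 = 0.23833219.
Var(ȳ) = (1 − 0.23833219)·85.9/9340 = 0.76166781·0.0091970021 = 0.0070050605.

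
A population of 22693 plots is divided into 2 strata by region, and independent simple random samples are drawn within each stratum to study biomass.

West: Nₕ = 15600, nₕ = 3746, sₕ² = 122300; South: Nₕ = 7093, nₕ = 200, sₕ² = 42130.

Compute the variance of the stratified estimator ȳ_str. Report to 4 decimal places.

Var(ȳ_str) = Σₕ Wₕ²(1 − fₕ)sₕ²/nₕ with Wₕ = Nₕ/N, N = 22693.
West: Wₕ = 0.68743665; term = 0.68743665²·(1 − 0.24012821)·122300/3746 = 11.723691.
South: Wₕ = 0.31256335; term = 0.31256335²·(1 − 0.02819681)·42130/200 = 19.99935.
Sum = 31.723041.

31.7230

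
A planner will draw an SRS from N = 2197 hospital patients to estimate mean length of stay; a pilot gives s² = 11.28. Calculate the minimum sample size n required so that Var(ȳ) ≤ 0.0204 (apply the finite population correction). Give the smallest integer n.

Without fpc, n₀ = s²/D = 11.28/0.0204 = 552.9412.
With fpc, (1 − n/N)·s²/n ≤ D requires n ≥ n₀/(1 + n₀/N) = 552.9412/(1 + 552.9412/2197) = 441.7592.
Rounding up, n = 442.

442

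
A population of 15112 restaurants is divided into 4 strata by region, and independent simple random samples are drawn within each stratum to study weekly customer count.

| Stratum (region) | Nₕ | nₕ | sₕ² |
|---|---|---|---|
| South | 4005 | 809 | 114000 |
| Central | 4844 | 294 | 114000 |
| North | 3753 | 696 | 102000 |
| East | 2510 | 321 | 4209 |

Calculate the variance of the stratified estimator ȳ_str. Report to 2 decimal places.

53.00

Var(ȳ_str) = Σₕ Wₕ²(1 − fₕ)sₕ²/nₕ with Wₕ = Nₕ/N, N = 15112.
South: Wₕ = 0.26502118; term = 0.26502118²·(1 − 0.20199750)·114000/809 = 7.8980837.
Central: Wₕ = 0.32053997; term = 0.32053997²·(1 − 0.06069364)·114000/294 = 37.422187.
North: Wₕ = 0.24834569; term = 0.24834569²·(1 − 0.18545164)·102000/696 = 7.3624277.
East: Wₕ = 0.16609317; term = 0.16609317²·(1 − 0.12788845)·4209/321 = 0.31546377.
Sum = 52.998162.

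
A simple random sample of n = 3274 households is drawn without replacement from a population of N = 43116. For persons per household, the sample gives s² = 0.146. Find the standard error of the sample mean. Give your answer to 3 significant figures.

0.00642

Under SRS without replacement, Var(ȳ) = (1 − f)·s²/n with f = n/N = 3274/43116 = 0.07593469.
Var(ȳ) = (1 − 0.07593469)·0.146/3274 = 0.92406531·4.4593769 × 10^-5 = 4.1207555 × 10^-5.
SE(ȳ) = √(4.1207555 × 10^-5) = 0.00642.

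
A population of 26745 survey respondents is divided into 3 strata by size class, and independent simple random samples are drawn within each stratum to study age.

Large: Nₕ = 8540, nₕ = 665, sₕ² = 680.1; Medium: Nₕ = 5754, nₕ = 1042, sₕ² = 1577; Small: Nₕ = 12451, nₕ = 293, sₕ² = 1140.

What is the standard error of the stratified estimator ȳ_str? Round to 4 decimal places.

0.9884

Var(ȳ_str) = Σₕ Wₕ²(1 − fₕ)sₕ²/nₕ with Wₕ = Nₕ/N, N = 26745.
Large: Wₕ = 0.31931202; term = 0.31931202²·(1 − 0.07786885)·680.1/665 = 0.09615555.
Medium: Wₕ = 0.21514302; term = 0.21514302²·(1 − 0.18109141)·1577/1042 = 0.057365913.
Small: Wₕ = 0.46554496; term = 0.46554496²·(1 − 0.02353225)·1140/293 = 0.82341429.
Sum = 0.97693575.
SE = √(0.97693575) = 0.9884.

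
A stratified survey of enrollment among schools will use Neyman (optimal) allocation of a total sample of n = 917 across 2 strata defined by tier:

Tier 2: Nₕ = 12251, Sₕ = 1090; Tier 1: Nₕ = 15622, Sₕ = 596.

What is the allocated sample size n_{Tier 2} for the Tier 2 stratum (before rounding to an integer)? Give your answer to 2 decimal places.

Neyman allocation: nₕ = n·NₕSₕ / Σⱼ NⱼSⱼ.
Σ NⱼSⱼ = 12251·1090 + 15622·596 = 2.2664302 × 10^7.
n_{Tier 2} = 917·12251·1090 / (2.2664302 × 10^7) = 540.29.

540.29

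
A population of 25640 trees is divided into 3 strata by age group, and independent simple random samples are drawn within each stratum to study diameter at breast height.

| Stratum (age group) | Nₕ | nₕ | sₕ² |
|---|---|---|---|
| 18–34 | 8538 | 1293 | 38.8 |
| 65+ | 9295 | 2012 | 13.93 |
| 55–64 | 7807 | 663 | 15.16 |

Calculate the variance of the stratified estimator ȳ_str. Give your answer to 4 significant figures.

0.005476

Var(ȳ_str) = Σₕ Wₕ²(1 − fₕ)sₕ²/nₕ with Wₕ = Nₕ/N, N = 25640.
18–34: Wₕ = 0.33299532; term = 0.33299532²·(1 − 0.15144062)·38.8/1293 = 0.0028235254.
65+: Wₕ = 0.36251950; term = 0.36251950²·(1 − 0.21646046)·13.93/2012 = 7.1292986 × 10^-4.
55–64: Wₕ = 0.30448518; term = 0.30448518²·(1 − 0.08492379)·15.16/663 = 0.0019398817.
Sum = 0.005476337.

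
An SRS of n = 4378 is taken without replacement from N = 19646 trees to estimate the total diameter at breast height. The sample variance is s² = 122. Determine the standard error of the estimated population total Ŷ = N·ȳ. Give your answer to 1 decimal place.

Var(Ŷ) = N²·Var(ȳ) = N²·(1 − n/N)·s²/n.
f = 4378/19646 = 0.22284434; Var(ȳ) = 0.77715566·122/4378 = 0.02165669.
Var(Ŷ) = 19646² · 0.02165669 = 8.3587312 × 10^6.
SE(Ŷ) = √(8.3587312 × 10^6) = 2891.1.

2891.1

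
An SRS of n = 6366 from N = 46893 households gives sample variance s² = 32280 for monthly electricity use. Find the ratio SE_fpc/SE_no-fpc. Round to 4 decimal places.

0.9296

f = n/N = 6366/46893 = 0.13575587.
SE_no-fpc = √(s²/n) = 2.2518188; SE_fpc = √((1−f)s²/n) = 2.0933973.
Ratio = √(1−f) = 0.92964731.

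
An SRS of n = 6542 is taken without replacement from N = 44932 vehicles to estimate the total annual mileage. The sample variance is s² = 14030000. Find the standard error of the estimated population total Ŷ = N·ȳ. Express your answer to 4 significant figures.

Var(Ŷ) = N²·Var(ȳ) = N²·(1 − n/N)·s²/n.
f = 6542/44932 = 0.14559779; Var(ȳ) = 0.85440221·14030000/6542 = 1832.3545.
Var(Ŷ) = 44932² · 1832.3545 = 3.6993123 × 10^12.
SE(Ŷ) = √(3.6993123 × 10^12) = 1.923 × 10^6.

1.923 × 10^6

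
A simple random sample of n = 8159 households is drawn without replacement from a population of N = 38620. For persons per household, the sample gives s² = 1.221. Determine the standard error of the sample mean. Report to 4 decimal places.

0.0109

Under SRS without replacement, Var(ȳ) = (1 − f)·s²/n with f = n/N = 8159/38620 = 0.21126359.
Var(ȳ) = (1 − 0.21126359)·1.221/8159 = 0.78873641·1.4965069 × 10^-4 = 1.1803495 × 10^-4.
SE(ȳ) = √(1.1803495 × 10^-4) = 0.0109.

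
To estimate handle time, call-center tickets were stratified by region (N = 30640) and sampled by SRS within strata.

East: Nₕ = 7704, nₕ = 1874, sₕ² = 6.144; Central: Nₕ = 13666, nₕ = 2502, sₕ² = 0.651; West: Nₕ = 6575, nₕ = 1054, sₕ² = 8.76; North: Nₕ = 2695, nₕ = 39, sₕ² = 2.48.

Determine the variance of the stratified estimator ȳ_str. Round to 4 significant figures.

Var(ȳ_str) = Σₕ Wₕ²(1 − fₕ)sₕ²/nₕ with Wₕ = Nₕ/N, N = 30640.
East: Wₕ = 0.25143603; term = 0.25143603²·(1 − 0.24325026)·6.144/1874 = 1.5685159 × 10^-4.
Central: Wₕ = 0.44601828; term = 0.44601828²·(1 − 0.18308210)·0.651/2502 = 4.2284131 × 10^-5.
West: Wₕ = 0.21458877; term = 0.21458877²·(1 − 0.16030418)·8.76/1054 = 3.2136567 × 10^-4.
North: Wₕ = 0.08795692; term = 0.08795692²·(1 − 0.01447124)·2.48/39 = 4.8483771 × 10^-4.
Sum = 0.0010053391.

0.001005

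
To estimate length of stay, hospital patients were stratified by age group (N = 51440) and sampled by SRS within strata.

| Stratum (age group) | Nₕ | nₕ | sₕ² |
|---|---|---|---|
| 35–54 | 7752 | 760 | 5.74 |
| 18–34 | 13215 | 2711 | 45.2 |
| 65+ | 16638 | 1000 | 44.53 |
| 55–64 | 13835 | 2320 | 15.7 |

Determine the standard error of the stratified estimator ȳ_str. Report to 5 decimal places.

Var(ȳ_str) = Σₕ Wₕ²(1 − fₕ)sₕ²/nₕ with Wₕ = Nₕ/N, N = 51440.
35–54: Wₕ = 0.15069984; term = 0.15069984²·(1 − 0.09803922)·5.74/760 = 1.5470757 × 10^-4.
18–34: Wₕ = 0.25690124; term = 0.25690124²·(1 − 0.20514567)·45.2/2711 = 8.7463908 × 10^-4.
65+: Wₕ = 0.32344479; term = 0.32344479²·(1 − 0.06010338)·44.53/1000 = 0.0043785781.
55–64: Wₕ = 0.26895412; term = 0.26895412²·(1 − 0.16769064)·15.7/2320 = 4.0742986 × 10^-4.
Sum = 0.0058153546.
SE = √(0.0058153546) = 0.07626.

0.07626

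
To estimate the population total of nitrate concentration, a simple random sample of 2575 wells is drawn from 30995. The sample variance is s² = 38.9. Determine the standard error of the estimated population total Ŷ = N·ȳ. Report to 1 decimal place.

3647.9

Var(Ŷ) = N²·Var(ȳ) = N²·(1 − n/N)·s²/n.
f = 2575/30995 = 0.08307792; Var(ȳ) = 0.91692208·38.9/2575 = 0.013851755.
Var(Ŷ) = 30995² · 0.013851755 = 1.3307243 × 10^7.
SE(Ŷ) = √(1.3307243 × 10^7) = 3647.9.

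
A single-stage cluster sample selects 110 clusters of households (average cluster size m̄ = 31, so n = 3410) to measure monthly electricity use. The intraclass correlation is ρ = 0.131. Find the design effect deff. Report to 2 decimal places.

deff = 1 + (31 − 1)·0.131 = 1 + 3.93 = 4.93.

4.93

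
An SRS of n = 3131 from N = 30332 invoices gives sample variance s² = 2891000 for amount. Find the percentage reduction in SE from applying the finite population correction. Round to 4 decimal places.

f = n/N = 3131/30332 = 0.10322432.
SE_no-fpc = √(s²/n) = 30.386628; SE_fpc = √((1−f)s²/n) = 28.775602.
Ratio = √(1−f) = 0.94698241. Reduction = 100·(1 − 0.94698241) = 5.3018%.

5.3018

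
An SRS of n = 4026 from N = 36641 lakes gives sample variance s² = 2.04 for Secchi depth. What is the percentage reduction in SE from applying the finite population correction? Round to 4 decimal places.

f = n/N = 4026/36641 = 0.10987691.
SE_no-fpc = √(s²/n) = 0.02251014; SE_fpc = √((1−f)s²/n) = 0.021237492.
Ratio = √(1−f) = 0.94346335. Reduction = 100·(1 − 0.94346335) = 5.6537%.

5.6537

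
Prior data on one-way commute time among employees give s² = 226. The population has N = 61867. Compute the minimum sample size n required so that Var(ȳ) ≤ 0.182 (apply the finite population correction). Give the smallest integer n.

1218

Without fpc, n₀ = s²/D = 226/0.182 = 1241.7582.
With fpc, (1 − n/N)·s²/n ≤ D requires n ≥ n₀/(1 + n₀/N) = 1241.7582/(1 + 1241.7582/61867) = 1217.3248.
Rounding up, n = 1218.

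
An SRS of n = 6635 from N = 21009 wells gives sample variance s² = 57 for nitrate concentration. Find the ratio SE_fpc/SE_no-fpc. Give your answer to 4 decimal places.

0.8272

f = n/N = 6635/21009 = 0.31581703.
SE_no-fpc = √(s²/n) = 0.092686603; SE_fpc = √((1−f)s²/n) = 0.076666051.
Ratio = √(1−f) = 0.82715353.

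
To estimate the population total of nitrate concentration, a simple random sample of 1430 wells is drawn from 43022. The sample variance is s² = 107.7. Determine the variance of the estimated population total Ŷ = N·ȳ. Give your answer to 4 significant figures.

Var(Ŷ) = N²·Var(ȳ) = N²·(1 − n/N)·s²/n.
f = 1430/43022 = 0.03323881; Var(ȳ) = 0.96676119·107.7/1430 = 0.072811315.
Var(Ŷ) = 43022² · 0.072811315 = 1.3476592 × 10^8.

1.348 × 10^8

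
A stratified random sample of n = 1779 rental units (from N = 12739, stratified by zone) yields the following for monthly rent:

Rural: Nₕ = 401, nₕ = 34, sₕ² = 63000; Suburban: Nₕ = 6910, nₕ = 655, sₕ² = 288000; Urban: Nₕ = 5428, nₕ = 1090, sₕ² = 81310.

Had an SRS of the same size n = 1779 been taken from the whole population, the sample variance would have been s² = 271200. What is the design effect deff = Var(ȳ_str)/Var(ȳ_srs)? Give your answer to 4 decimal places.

Var(ȳ_str) = Σ Wₕ²(1−fₕ)sₕ²/nₕ with Wₕ = Nₕ/12739:
  Rural: (401/12739)²·(1−34/401)·63000/34 = 1.6803564
  Suburban: (6910/12739)²·(1−655/6910)·288000/655 = 117.10781
  Urban: (5428/12739)²·(1−1090/5428)·81310/1090 = 10.823711
  → Var(ȳ_str) = 129.61188.
Var(ȳ_srs) = (1 − 1779/12739)·271200/1779 = 131.15624.
deff = 129.61188 / 131.15624 = 0.9882.

0.9882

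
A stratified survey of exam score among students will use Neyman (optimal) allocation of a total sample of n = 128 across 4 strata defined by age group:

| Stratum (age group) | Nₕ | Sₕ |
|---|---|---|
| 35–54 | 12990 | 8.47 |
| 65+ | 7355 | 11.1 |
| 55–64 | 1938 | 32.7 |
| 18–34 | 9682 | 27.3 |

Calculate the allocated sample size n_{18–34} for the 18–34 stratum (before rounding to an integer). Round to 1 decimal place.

Neyman allocation: nₕ = n·NₕSₕ / Σⱼ NⱼSⱼ.
Σ NⱼSⱼ = 12990·8.47 + 7355·11.1 + 1938·32.7 + 9682·27.3 = 519357.
n_{18–34} = 128·9682·27.3 / 519357 = 65.1.

65.1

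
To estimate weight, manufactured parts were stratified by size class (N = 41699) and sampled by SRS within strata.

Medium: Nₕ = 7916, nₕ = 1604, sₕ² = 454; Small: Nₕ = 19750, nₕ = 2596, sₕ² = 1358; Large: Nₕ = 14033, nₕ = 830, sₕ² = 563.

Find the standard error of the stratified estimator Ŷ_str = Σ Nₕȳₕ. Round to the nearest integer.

Var(Ŷ_str) = Σₕ Nₕ²(1 − fₕ)sₕ²/nₕ.
Medium: 7916²·(1 − 1604/7916)·454/1604 = 1.4142437 × 10^7.
Small: 19750²·(1 − 2596/19750)·1358/2596 = 1.7722606 × 10^8.
Large: 14033²·(1 − 830/14033)·563/830 = 1.2567632 × 10^8.
Sum = 3.1704482 × 10^8.
SE = √(3.1704482 × 10^8) = 17806.

17806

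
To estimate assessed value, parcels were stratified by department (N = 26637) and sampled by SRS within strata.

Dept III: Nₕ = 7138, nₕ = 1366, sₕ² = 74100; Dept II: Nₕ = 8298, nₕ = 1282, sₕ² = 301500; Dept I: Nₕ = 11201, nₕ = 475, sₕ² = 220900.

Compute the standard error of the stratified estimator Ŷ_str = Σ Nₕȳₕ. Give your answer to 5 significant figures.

267950

Var(Ŷ_str) = Σₕ Nₕ²(1 − fₕ)sₕ²/nₕ.
Dept III: 7138²·(1 − 1366/7138)·74100/1366 = 2.2349632 × 10^9.
Dept II: 8298²·(1 − 1282/8298)·301500/1282 = 1.3691855 × 10^10.
Dept I: 11201²·(1 − 475/11201)·220900/475 = 5.5872319 × 10^10.
Sum = 7.1799137 × 10^10.
SE = √(7.1799137 × 10^10) = 267950.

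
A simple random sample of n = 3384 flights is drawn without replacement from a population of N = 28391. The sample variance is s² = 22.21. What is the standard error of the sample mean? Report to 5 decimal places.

0.07603

Under SRS without replacement, Var(ȳ) = (1 − f)·s²/n with f = n/N = 3384/28391 = 0.11919270.
Var(ȳ) = (1 − 0.11919270)·22.21/3384 = 0.88080730·0.0065632388 = 0.0057809486.
SE(ȳ) = √(0.0057809486) = 0.07603.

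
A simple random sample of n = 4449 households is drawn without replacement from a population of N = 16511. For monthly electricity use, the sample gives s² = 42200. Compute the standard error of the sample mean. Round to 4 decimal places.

2.6324

Under SRS without replacement, Var(ȳ) = (1 − f)·s²/n with f = n/N = 4449/16511 = 0.26945673.
Var(ȳ) = (1 − 0.26945673)·42200/4449 = 0.73054327·9.4852776 = 6.9294057.
SE(ȳ) = √(6.9294057) = 2.6324.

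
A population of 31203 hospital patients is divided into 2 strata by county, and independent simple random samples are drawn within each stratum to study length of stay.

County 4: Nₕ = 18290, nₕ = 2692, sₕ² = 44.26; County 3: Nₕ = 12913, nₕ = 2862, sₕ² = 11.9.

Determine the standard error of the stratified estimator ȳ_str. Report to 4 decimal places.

Var(ȳ_str) = Σₕ Wₕ²(1 − fₕ)sₕ²/nₕ with Wₕ = Nₕ/N, N = 31203.
County 4: Wₕ = 0.58616159; term = 0.58616159²·(1 − 0.14718425)·44.26/2692 = 0.0048175505.
County 3: Wₕ = 0.41383841; term = 0.41383841²·(1 − 0.22163711)·11.9/2862 = 5.5426959 × 10^-4.
Sum = 0.0053718201.
SE = √(0.0053718201) = 0.0733.

0.0733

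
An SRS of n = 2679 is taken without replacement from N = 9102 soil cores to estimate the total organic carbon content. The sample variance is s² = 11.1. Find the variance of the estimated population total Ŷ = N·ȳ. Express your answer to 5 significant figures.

Var(Ŷ) = N²·Var(ȳ) = N²·(1 − n/N)·s²/n.
f = 2679/9102 = 0.29433092; Var(ȳ) = 0.70566908·11.1/2679 = 0.0029238249.
Var(Ŷ) = 9102² · 0.0029238249 = 242228.38.

242230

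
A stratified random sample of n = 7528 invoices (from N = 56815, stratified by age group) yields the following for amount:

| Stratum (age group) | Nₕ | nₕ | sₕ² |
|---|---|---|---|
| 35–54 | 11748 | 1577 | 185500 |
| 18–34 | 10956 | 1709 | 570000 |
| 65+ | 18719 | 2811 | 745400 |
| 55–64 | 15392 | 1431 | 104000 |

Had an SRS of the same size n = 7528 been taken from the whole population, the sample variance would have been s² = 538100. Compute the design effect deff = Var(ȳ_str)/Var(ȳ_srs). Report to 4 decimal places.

0.7116

Var(ȳ_str) = Σ Wₕ²(1−fₕ)sₕ²/nₕ with Wₕ = Nₕ/56815:
  35–54: (11748/56815)²·(1−1577/11748)·185500/1577 = 4.3542543
  18–34: (10956/56815)²·(1−1709/10956)·570000/1709 = 10.467902
  65+: (18719/56815)²·(1−2811/18719)·745400/2811 = 24.462495
  55–64: (15392/56815)²·(1−1431/15392)·104000/1431 = 4.8381493
  → Var(ȳ_str) = 44.122801.
Var(ȳ_srs) = (1 − 7528/56815)·538100/7528 = 62.008718.
deff = 44.122801 / 62.008718 = 0.7116.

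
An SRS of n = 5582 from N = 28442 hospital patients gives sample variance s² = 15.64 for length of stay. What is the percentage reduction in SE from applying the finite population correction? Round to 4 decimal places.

10.3484

f = n/N = 5582/28442 = 0.19625905.
SE_no-fpc = √(s²/n) = 0.052932628; SE_fpc = √((1−f)s²/n) = 0.047454948.
Ratio = √(1−f) = 0.89651600. Reduction = 100·(1 − 0.89651600) = 10.3484%.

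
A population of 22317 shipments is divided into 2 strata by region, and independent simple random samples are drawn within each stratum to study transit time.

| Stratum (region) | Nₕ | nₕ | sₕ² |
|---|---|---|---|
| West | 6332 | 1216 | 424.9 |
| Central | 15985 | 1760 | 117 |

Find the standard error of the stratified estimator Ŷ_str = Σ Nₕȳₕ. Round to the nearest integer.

5142

Var(Ŷ_str) = Σₕ Nₕ²(1 − fₕ)sₕ²/nₕ.
West: 6332²·(1 − 1216/6332)·424.9/1216 = 1.1319431 × 10^7.
Central: 15985²·(1 − 1760/15985)·117/1760 = 1.5116043 × 10^7.
Sum = 2.6435474 × 10^7.
SE = √(2.6435474 × 10^7) = 5142.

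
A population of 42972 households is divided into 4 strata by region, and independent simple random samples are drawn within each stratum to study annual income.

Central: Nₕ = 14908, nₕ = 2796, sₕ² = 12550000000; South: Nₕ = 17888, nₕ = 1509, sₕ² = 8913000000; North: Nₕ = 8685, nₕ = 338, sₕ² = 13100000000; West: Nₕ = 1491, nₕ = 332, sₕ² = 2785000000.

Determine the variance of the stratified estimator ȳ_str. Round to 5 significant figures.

Var(ȳ_str) = Σₕ Wₕ²(1 − fₕ)sₕ²/nₕ with Wₕ = Nₕ/N, N = 42972.
Central: Wₕ = 0.34692358; term = 0.34692358²·(1 − 0.18755031)·12550000000/2796 = 438905.14.
South: Wₕ = 0.41627106; term = 0.41627106²·(1 − 0.08435823)·8913000000/1509 = 937157.75.
North: Wₕ = 0.20210835; term = 0.20210835²·(1 − 0.03891767)·13100000000/338 = 1.5215411 × 10^6.
West: Wₕ = 0.03469701; term = 0.03469701²·(1 − 0.22266935)·2785000000/332 = 7850.1338.
Sum = 2.9054541 × 10^6.

2.9055 × 10^6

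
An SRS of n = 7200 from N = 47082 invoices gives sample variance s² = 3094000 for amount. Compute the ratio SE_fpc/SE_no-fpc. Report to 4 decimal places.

0.9204

f = n/N = 7200/47082 = 0.15292468.
SE_no-fpc = √(s²/n) = 20.729742; SE_fpc = √((1−f)s²/n) = 19.07897.
Ratio = √(1−f) = 0.92036695.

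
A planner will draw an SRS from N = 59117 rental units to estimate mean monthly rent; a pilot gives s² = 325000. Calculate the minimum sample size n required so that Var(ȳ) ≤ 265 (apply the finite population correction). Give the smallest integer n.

1202

Without fpc, n₀ = s²/D = 325000/265 = 1226.4151.
With fpc, (1 − n/N)·s²/n ≤ D requires n ≥ n₀/(1 + n₀/N) = 1226.4151/(1 + 1226.4151/59117) = 1201.4895.
Rounding up, n = 1202.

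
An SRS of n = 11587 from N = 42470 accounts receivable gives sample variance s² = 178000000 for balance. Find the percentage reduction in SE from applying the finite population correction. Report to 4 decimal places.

f = n/N = 11587/42470 = 0.27282788.
SE_no-fpc = √(s²/n) = 123.94371; SE_fpc = √((1−f)s²/n) = 105.69224.
Ratio = √(1−f) = 0.85274388. Reduction = 100·(1 − 0.85274388) = 14.7256%.

14.7256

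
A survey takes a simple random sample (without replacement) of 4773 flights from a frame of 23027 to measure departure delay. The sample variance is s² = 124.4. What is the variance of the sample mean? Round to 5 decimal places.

0.02066

Under SRS without replacement, Var(ȳ) = (1 − f)·s²/n with f = n/N = 4773/23027 = 0.20727841.
Var(ȳ) = (1 − 0.20727841)·124.4/4773 = 0.79272159·0.026063273 = 0.020660919.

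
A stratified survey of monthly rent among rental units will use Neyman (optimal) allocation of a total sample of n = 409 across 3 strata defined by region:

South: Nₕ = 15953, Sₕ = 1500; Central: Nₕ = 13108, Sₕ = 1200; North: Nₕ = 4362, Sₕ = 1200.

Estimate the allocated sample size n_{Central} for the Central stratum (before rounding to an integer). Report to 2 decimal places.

Neyman allocation: nₕ = n·NₕSₕ / Σⱼ NⱼSⱼ.
Σ NⱼSⱼ = 15953·1500 + 13108·1200 + 4362·1200 = 4.48935 × 10^7.
n_{Central} = 409·13108·1200 / (4.48935 × 10^7) = 143.30.

143.30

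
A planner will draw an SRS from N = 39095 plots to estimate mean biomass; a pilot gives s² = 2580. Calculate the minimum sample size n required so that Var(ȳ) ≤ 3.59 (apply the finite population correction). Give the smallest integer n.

Without fpc, n₀ = s²/D = 2580/3.59 = 718.6630.
With fpc, (1 − n/N)·s²/n ≤ D requires n ≥ n₀/(1 + n₀/N) = 718.6630/(1 + 718.6630/39095) = 705.6907.
Rounding up, n = 706.

706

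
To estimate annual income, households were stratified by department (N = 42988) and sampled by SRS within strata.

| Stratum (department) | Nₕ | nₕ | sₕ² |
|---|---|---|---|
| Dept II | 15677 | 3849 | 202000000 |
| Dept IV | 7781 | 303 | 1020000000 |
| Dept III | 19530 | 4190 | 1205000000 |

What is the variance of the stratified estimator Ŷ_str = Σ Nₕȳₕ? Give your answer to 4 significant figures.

Var(Ŷ_str) = Σₕ Nₕ²(1 − fₕ)sₕ²/nₕ.
Dept II: 15677²·(1 − 3849/15677)·202000000/3849 = 9.731454 × 10^12.
Dept IV: 7781²·(1 − 303/7781)·1020000000/303 = 1.9587473 × 10^14.
Dept III: 19530²·(1 − 4190/19530)·1205000000/4190 = 8.6158995 × 10^13.
Sum = 2.9176518 × 10^14.

2.918 × 10^14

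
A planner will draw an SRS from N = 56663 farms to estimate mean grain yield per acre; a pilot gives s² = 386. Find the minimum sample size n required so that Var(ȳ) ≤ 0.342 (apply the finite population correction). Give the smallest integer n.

1107

Without fpc, n₀ = s²/D = 386/0.342 = 1128.6550.
With fpc, (1 − n/N)·s²/n ≤ D requires n ≥ n₀/(1 + n₀/N) = 1128.6550/(1 + 1128.6550/56663) = 1106.6127.
Rounding up, n = 1107.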